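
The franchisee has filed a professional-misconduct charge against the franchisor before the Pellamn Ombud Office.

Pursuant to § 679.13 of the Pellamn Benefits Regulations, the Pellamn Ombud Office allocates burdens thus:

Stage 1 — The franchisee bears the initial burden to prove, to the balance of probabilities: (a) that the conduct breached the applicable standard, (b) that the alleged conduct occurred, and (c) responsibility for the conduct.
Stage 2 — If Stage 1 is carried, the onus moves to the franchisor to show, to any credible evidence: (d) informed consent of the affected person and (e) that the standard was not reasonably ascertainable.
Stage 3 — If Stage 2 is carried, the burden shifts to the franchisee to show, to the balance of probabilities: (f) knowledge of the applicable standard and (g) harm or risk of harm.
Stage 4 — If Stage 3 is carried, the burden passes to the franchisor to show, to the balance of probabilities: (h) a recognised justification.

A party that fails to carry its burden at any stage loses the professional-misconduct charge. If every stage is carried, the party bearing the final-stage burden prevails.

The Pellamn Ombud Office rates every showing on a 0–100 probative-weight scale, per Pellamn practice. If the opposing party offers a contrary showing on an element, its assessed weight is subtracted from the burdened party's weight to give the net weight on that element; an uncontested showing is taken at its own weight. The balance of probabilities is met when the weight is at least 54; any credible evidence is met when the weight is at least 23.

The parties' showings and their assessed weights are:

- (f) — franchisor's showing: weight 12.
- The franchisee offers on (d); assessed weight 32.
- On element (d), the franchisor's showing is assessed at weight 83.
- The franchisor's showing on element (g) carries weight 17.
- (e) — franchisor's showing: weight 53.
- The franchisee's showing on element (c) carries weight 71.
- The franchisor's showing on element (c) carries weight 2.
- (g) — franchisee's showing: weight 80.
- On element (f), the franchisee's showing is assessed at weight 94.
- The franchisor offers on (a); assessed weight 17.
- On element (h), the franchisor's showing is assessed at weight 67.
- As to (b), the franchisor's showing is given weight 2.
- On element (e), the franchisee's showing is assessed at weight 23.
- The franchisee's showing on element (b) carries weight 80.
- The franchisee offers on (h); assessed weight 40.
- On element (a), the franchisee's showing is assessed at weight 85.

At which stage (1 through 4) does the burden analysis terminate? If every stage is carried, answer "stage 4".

At Stage 1 the franchisee must meet the balance of probabilities (weight is at least 54): on (a) the weight is 85 less the opposing 17 gives net 68, ≥ 54, so (a) meets the standard; on (b) the weight is 80 less the opposing 2 gives net 78, which does reach 54, so (b) meets the standard; on (c) the weight is 71 less the opposing 2 gives net 69, ≥ 54, so (c) meets the standard.
  All elements met. The burden passes to the franchisor.
At Stage 2 the franchisor must meet any credible evidence (weight is at least 23): on (d) the weight is 83 less the opposing 32 gives net 51, ≥ 23, so (d) meets the standard; on (e) the weight is 53 less the opposing 23 gives net 30, which does reach 23, so (e) meets the standard.
  Stage 2 carried; the burden shifts to the franchisee.
At Stage 3 the franchisee must meet the balance of probabilities (weight is at least 54): on (f) the weight is 94 less the opposing 12 gives net 82, ≥ 54, so (f) meets the standard; on (g) the weight is 80 less the opposing 17 gives net 63, which does reach 54, so (g) meets the standard.
  Stage 3 carried; the burden shifts to the franchisor.
At Stage 4 the franchisor must meet the balance of probabilities (weight is at least 54): on (h) the weight is 67 less the opposing 40 gives net 27, < 54, so (h) does not meet the standard.
  Stage 4 not carried; the franchisor fails its burden.
The franchisee prevails.

stage 4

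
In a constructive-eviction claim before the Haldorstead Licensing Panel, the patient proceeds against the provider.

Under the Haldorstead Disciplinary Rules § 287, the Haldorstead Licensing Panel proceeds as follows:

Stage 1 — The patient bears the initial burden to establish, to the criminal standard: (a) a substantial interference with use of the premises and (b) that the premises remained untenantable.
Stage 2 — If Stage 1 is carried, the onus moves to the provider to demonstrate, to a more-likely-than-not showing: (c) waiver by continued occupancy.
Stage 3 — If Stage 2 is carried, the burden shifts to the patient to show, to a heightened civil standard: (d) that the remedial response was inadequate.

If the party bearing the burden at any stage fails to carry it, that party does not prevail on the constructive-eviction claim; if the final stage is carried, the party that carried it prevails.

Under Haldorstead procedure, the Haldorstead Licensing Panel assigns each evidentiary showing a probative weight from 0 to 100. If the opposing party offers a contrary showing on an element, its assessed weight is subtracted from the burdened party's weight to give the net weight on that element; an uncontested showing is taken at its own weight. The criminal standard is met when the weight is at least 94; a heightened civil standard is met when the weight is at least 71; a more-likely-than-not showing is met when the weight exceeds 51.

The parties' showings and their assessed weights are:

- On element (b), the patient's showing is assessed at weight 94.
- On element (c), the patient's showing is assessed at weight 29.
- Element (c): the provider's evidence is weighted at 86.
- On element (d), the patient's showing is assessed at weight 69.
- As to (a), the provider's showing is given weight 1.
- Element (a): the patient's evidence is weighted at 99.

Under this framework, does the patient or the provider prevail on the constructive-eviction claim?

provider

At Stage 1 the patient must meet the criminal standard (weight is at least 94): on (a) the weight is 99 less the opposing 1 gives net 98, ≥ 94, so (a) meets the standard; on (b) the weight is 94, which does reach 94, so (b) meets the standard.
  Stage 1 is satisfied; the onus moves to the provider.
At Stage 2 the provider must meet a more-likely-than-not showing (weight exceeds 51): on (c) the weight is 86 less the opposing 29 gives net 57, which does exceed 51, so (c) meets the standard.
  The provider carries Stage 2; the patient now bears the burden.
At Stage 3 the patient must meet a heightened civil standard (weight is at least 71): on (d) the weight is 69, which does not reach 71, so (d) does not meet the standard.
  Not every element is met, so the patient fails to carry Stage 3.
The provider prevails.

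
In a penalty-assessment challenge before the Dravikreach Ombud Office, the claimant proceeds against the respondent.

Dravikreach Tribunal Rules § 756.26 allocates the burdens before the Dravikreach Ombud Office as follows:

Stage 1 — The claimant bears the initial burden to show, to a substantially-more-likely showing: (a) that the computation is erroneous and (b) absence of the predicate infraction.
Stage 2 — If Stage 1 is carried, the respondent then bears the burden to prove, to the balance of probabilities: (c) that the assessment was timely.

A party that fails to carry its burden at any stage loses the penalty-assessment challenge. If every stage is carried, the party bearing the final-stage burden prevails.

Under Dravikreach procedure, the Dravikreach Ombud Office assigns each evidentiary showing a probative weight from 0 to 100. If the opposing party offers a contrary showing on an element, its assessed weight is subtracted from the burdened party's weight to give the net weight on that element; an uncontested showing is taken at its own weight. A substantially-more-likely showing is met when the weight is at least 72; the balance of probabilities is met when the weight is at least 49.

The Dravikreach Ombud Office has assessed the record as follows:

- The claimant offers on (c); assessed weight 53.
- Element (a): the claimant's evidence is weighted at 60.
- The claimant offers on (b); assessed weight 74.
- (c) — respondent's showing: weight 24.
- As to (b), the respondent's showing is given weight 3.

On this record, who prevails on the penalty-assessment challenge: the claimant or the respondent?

Stage 1 (claimant, a substantially-more-likely showing, weight is at least 72): (a) 60 < 72 — fails; (b) net 74−3=71 < 72 — fails.
  Stage 1 not carried; the claimant fails its burden.
The respondent prevails.

respondent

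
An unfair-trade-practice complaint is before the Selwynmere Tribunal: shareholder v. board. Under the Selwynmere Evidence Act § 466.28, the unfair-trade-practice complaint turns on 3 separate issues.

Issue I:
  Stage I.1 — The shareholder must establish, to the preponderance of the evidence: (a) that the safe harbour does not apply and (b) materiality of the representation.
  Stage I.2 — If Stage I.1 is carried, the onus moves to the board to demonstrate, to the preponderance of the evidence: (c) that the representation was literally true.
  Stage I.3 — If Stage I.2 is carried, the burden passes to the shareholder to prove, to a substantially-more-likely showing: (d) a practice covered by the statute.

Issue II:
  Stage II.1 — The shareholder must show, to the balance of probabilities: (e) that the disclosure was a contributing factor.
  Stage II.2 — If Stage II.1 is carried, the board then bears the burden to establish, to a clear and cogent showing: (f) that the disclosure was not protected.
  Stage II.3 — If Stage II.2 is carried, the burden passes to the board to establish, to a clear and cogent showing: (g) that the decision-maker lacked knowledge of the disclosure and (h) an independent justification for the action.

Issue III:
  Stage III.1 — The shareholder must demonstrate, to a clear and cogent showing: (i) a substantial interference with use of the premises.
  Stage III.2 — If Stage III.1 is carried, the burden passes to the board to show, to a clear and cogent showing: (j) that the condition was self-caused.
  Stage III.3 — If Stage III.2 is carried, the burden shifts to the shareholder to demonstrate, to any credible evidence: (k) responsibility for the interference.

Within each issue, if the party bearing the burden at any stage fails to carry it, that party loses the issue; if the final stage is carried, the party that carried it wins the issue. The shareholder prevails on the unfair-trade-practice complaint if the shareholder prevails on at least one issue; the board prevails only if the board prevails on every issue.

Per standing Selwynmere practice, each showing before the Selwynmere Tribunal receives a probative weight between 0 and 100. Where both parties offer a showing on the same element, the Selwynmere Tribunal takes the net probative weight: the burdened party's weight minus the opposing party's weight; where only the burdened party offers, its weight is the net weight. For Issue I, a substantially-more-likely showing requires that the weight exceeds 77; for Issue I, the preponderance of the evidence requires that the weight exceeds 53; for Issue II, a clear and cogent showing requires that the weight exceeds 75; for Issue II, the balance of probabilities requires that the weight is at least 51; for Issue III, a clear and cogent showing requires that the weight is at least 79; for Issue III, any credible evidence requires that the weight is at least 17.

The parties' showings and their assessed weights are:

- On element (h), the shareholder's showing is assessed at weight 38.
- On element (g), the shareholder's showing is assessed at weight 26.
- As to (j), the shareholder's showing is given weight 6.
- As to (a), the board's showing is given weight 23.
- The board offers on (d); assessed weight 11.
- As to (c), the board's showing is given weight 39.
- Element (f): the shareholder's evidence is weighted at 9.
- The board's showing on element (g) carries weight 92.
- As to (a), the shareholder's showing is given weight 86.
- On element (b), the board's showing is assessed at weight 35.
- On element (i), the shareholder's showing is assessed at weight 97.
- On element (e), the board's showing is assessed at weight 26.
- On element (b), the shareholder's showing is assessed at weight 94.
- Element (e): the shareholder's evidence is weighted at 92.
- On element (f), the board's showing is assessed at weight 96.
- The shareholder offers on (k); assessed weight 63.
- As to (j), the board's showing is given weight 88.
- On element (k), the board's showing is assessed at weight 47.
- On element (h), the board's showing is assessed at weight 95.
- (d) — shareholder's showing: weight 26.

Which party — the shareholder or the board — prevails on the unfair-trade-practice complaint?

— Issue I —
Stage I.1 — burden on shareholder; standard: the preponderance of the evidence (weight exceeds 53).
    (a): 86 − 23 = 63 > 53 [met]
    (b): 94 − 35 = 59 > 53 [met]
  The shareholder carries Stage I.1; the board now bears the burden.
Stage I.2 — burden on board; standard: the preponderance of the evidence (weight exceeds 53).
    (c): 39 ≤ 53 [not met]
  Not every element is met, so the board fails to carry Stage I.2.
So the shareholder prevails on this issue.
— Issue II —
At Stage II.1 the shareholder must meet the balance of probabilities (weight is at least 51): on (e) the weight is 92 less the opposing 26 gives net 66, ≥ 51, so (e) meets the standard.
  The shareholder carries Stage II.1; the board now bears the burden.
At Stage II.2 the board must meet a clear and cogent showing (weight exceeds 75): on (f) the weight is 96 less the opposing 9 gives net 87, which does exceed 75, so (f) meets the standard.
  All elements met. The board retains the burden for Stage II.3.
At Stage II.3 the board must meet a clear and cogent showing (weight exceeds 75): on (g) the weight is 92 less the opposing 26 gives net 66, ≤ 75, so (g) does not meet the standard; on (h) the weight is 95 less the opposing 38 gives net 57, ≤ 75, so (h) does not meet the standard.
  Stage II.3 not carried; the board fails its burden.
The shareholder prevails on this issue.
— Issue III —
At Stage III.1 the shareholder must meet a clear and cogent showing (weight is at least 79): on (i) the weight is 97, which does reach 79, so (i) meets the standard.
  All elements met. The burden passes to the board.
At Stage III.2 the board must meet a clear and cogent showing (weight is at least 79): on (j) the weight is 88 less the opposing 6 gives net 82, which does reach 79, so (j) meets the standard.
  The board carries Stage III.2; the shareholder now bears the burden.
At Stage III.3 the shareholder must meet any credible evidence (weight is at least 17): on (k) the weight is 63 less the opposing 47 gives net 16, which does not reach 17, so (k) does not meet the standard.
  Not every element is met, so the shareholder fails to carry Stage III.3.
The board prevails on this issue.
Per-issue: Issue I → shareholder; Issue II → shareholder; Issue III → board. The shareholder must prevail on at least one issue; overall, the shareholder prevails.

shareholder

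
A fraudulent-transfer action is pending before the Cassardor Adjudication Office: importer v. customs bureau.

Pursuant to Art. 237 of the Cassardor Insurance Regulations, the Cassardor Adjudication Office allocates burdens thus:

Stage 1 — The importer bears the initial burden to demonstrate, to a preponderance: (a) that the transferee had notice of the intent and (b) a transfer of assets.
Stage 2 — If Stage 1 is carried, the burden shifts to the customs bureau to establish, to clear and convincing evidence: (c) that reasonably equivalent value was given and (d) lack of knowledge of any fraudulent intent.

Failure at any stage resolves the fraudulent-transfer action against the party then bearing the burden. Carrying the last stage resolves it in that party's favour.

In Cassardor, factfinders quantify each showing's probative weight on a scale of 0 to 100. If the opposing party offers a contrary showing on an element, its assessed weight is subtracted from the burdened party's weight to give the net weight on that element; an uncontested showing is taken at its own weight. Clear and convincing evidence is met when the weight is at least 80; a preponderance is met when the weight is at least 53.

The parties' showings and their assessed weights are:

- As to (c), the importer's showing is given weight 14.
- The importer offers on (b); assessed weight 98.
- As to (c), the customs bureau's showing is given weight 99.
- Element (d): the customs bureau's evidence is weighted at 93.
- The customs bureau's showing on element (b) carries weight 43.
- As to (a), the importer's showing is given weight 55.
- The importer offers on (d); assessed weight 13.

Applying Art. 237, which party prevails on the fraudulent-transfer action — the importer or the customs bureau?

Stage 1 (importer, a preponderance, weight is at least 53): (a) 55 ≥ 53 — meets; (b) net 98−43=55 ≥ 53 — meets.
  All elements met. The burden passes to the customs bureau.
Stage 2 (customs bureau, clear and convincing evidence, weight is at least 80): (c) net 99−14=85 ≥ 80 — meets; (d) net 93−13=80 ≥ 80 — meets.
  Stage 2 carried; the final stage is satisfied.
All stages carried — the customs bureau prevails.

customs bureau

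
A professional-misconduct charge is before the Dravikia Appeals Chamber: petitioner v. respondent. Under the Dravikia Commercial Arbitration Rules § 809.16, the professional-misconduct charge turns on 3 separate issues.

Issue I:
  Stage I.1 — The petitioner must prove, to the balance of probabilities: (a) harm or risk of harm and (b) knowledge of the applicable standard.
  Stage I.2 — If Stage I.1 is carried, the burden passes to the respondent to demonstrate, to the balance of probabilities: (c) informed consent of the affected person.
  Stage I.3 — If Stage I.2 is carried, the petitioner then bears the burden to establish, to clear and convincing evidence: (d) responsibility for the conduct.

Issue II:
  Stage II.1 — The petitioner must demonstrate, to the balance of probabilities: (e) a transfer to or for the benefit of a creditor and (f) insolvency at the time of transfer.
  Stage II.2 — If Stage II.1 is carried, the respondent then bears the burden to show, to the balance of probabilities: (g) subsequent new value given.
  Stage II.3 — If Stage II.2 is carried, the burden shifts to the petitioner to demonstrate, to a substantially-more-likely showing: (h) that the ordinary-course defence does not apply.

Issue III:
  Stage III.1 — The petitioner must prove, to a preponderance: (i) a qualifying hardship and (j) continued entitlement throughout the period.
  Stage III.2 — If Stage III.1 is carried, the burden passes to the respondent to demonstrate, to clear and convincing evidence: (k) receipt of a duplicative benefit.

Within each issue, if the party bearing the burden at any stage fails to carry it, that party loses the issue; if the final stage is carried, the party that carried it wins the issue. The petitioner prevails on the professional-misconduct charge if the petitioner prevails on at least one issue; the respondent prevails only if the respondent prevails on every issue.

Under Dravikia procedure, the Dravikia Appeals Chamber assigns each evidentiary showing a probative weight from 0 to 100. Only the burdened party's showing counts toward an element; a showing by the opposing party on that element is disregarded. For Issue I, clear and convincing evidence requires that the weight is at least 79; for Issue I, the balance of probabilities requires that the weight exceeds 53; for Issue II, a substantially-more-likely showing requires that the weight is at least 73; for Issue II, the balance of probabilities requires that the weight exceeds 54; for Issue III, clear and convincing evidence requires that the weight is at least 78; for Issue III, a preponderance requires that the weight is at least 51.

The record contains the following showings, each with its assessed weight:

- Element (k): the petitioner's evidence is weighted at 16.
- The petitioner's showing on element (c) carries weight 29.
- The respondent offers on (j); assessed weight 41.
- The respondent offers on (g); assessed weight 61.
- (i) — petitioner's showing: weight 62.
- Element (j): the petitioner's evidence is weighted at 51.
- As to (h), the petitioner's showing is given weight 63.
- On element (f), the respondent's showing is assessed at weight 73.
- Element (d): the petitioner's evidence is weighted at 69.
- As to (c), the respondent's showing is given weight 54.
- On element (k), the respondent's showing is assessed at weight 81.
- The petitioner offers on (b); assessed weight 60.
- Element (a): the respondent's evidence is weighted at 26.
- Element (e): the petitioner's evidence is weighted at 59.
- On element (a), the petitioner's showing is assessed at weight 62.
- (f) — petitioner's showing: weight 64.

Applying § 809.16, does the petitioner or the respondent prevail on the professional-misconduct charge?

— Issue I —
Stage I.1 — burden on petitioner; standard: the balance of probabilities (weight exceeds 53).
    (a): 62 (respondent's 26 disregarded) > 53 [met]
    (b): 60 > 53 [met]
  The petitioner carries Stage I.1; the respondent now bears the burden.
Stage I.2 — burden on respondent; standard: the balance of probabilities (weight exceeds 53).
    (c): 54 (petitioner's 29 disregarded) > 53 [met]
  Stage I.2 is satisfied; the onus moves to the petitioner.
Stage I.3 — burden on petitioner; standard: clear and convincing evidence (weight is at least 79).
    (d): 69 < 79 [not met]
  Not every element is met, so the petitioner fails to carry Stage I.3.
The analysis ends at Stage I.3; the respondent prevails on this issue.
— Issue II —
At Stage II.1 the petitioner must meet the balance of probabilities (weight exceeds 54): on (e) the weight is 59, > 54, so (e) meets the standard; on (f) the weight is 64 (the respondent's 73 is given no effect), which does exceed 54, so (f) meets the standard.
  The petitioner carries Stage II.1; the respondent now bears the burden.
At Stage II.2 the respondent must meet the balance of probabilities (weight exceeds 54): on (g) the weight is 61, which does exceed 54, so (g) meets the standard.
  All elements met. The burden passes to the petitioner.
At Stage II.3 the petitioner must meet a substantially-more-likely showing (weight is at least 73): on (h) the weight is 63, < 73, so (h) does not meet the standard.
  Not every element is met, so the petitioner fails to carry Stage II.3.
The respondent prevails on this issue.
— Issue III —
Stage III.1 (petitioner, a preponderance, weight is at least 51): (i) 62 ≥ 51 — meets; (j) 51 (respondent's 41 disregarded) ≥ 51 — meets.
  All elements met. The burden passes to the respondent.
Stage III.2 (respondent, clear and convincing evidence, weight is at least 78): (k) 81 (petitioner's 16 disregarded) ≥ 78 — meets.
  All elements met at the final stage.
Every stage carried; the respondent prevails on this issue.
Per-issue: Issue I → respondent; Issue II → respondent; Issue III → respondent. The petitioner must prevail on at least one issue; overall, the respondent prevails.

respondent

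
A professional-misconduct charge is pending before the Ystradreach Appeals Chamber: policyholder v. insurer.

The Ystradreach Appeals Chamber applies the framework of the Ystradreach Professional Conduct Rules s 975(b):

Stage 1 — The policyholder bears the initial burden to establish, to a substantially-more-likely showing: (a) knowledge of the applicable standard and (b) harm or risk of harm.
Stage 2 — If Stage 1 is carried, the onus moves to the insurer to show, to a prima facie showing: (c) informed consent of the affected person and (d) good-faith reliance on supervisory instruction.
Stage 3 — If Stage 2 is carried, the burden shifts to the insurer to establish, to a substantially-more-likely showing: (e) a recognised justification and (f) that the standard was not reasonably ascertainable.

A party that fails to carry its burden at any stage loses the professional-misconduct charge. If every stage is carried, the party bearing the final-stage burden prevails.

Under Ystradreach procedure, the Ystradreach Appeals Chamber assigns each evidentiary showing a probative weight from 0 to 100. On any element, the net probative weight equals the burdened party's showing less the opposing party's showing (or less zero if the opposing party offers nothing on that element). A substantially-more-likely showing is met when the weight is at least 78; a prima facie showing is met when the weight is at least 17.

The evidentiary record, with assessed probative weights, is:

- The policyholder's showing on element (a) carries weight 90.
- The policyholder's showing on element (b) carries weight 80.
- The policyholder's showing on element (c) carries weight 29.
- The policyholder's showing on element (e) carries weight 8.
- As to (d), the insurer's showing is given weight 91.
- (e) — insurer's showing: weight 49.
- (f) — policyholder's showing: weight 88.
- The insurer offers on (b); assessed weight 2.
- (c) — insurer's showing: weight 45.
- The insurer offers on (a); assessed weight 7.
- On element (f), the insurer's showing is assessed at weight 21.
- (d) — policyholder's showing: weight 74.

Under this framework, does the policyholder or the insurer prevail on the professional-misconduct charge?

Stage 1 (policyholder, a substantially-more-likely showing, weight is at least 78): (a) net 90−7=83 ≥ 78 — meets; (b) net 80−2=78 ≥ 78 — meets.
  Stage 1 is satisfied; the onus moves to the insurer.
Stage 2 (insurer, a prima facie showing, weight is at least 17): (c) net 45−29=16 < 17 — fails; (d) net 91−74=17 ≥ 17 — meets.
  The insurer does not carry Stage 2.
The analysis ends at Stage 2; the policyholder prevails.

policyholder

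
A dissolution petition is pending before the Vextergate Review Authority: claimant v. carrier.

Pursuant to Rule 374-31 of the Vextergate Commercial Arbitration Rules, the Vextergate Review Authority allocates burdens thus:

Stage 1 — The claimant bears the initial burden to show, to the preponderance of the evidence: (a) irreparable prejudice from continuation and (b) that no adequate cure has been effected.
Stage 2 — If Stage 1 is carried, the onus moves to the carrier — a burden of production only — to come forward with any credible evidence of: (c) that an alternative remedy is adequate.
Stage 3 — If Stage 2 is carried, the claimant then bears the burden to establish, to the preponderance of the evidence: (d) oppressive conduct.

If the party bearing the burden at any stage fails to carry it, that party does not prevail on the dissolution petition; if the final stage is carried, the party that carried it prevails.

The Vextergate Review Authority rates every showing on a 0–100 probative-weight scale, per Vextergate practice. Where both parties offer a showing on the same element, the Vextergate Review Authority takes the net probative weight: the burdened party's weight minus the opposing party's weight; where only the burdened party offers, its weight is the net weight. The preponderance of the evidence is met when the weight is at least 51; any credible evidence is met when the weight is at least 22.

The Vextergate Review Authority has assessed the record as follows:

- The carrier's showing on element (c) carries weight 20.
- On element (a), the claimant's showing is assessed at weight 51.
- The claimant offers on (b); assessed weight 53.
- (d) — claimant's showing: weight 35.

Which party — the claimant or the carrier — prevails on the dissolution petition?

claimant

Stage 1 — burden on claimant; standard: the preponderance of the evidence (weight is at least 51).
    (a): 51 ≥ 51 [met]
    (b): 53 ≥ 51 [met]
  Stage 1 is satisfied; the onus moves to the carrier.
Stage 2 — burden on carrier; standard: any credible evidence (weight is at least 22).
    (c): 20 < 22 [not met]
  Not every element is met, so the carrier fails to carry Stage 2.
The analysis ends at Stage 2; the claimant prevails.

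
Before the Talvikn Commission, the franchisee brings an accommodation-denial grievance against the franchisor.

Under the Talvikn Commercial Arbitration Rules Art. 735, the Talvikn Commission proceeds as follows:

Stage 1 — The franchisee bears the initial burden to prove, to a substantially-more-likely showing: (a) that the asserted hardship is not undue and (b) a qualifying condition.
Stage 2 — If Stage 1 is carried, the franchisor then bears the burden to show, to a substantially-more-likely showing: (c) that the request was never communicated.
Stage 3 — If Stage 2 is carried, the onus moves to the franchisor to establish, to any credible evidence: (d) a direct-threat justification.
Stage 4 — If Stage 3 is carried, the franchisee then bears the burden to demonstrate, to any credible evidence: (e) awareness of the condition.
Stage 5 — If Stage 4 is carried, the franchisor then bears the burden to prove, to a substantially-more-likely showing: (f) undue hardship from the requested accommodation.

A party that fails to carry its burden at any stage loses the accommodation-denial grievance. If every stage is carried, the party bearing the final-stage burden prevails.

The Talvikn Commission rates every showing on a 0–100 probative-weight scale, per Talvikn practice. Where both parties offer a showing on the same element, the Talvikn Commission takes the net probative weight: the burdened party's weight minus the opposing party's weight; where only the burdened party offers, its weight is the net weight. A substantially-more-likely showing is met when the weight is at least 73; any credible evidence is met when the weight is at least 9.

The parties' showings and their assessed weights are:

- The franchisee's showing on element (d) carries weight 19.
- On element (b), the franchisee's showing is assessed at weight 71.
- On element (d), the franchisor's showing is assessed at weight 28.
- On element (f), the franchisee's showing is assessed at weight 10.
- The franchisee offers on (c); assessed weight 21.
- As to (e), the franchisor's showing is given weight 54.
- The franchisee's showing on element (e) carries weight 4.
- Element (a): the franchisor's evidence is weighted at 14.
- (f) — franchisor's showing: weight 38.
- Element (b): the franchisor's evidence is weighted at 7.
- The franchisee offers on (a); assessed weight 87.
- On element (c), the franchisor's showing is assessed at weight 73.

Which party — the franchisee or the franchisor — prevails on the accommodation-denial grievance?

Stage 1 (franchisee, a substantially-more-likely showing, weight is at least 73): (a) net 87−14=73 ≥ 73 — meets; (b) net 71−7=64 < 73 — fails.
  The franchisee does not carry Stage 1.
So the franchisor prevails.

franchisor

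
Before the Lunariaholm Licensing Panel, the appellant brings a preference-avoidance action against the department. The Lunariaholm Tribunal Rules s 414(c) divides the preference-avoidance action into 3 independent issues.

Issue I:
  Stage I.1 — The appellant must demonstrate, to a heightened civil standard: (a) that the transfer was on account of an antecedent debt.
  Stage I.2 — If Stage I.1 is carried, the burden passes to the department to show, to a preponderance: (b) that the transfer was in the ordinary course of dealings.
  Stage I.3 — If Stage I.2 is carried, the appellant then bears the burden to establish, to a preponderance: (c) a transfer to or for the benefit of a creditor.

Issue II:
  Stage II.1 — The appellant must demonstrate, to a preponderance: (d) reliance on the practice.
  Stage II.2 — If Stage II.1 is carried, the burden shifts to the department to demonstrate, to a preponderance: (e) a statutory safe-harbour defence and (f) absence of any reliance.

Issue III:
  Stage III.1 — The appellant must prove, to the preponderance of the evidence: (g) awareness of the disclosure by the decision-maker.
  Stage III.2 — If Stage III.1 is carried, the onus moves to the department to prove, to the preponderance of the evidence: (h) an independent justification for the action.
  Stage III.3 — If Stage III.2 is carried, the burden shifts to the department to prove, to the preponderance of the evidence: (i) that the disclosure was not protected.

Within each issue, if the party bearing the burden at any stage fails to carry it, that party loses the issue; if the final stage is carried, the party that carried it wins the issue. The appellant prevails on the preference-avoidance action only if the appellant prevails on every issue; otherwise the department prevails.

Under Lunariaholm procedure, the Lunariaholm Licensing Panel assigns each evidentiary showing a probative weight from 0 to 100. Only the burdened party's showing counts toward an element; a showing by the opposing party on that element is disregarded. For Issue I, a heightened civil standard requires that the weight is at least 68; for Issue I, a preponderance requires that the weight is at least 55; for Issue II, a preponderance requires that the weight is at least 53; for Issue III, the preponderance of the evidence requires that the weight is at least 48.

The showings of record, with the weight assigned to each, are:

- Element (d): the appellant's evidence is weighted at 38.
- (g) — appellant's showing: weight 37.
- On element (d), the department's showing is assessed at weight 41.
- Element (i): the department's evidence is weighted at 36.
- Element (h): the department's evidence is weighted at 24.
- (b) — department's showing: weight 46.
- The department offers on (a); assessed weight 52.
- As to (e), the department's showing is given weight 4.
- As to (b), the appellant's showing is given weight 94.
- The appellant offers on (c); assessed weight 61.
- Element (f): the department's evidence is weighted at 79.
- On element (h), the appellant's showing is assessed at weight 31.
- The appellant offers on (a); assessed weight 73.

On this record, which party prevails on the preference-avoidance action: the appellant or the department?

— Issue I —
Stage I.1 (appellant, a heightened civil standard, weight is at least 68): (a) 73 (department's 52 disregarded) ≥ 68 — meets.
  Stage I.1 is satisfied; the onus moves to the department.
Stage I.2 (department, a preponderance, weight is at least 55): (b) 46 (appellant's 94 disregarded) < 55 — fails.
  Stage I.2 not carried; the department fails its burden.
The appellant prevails on this issue.
— Issue II —
Stage II.1 (appellant, a preponderance, weight is at least 53): (d) 38 (department's 41 disregarded) < 53 — fails.
  Not every element is met, so the appellant fails to carry Stage II.1.
The department prevails on this issue.
— Issue III —
Stage III.1 — burden on appellant; standard: the preponderance of the evidence (weight is at least 48).
    (g): 37 < 48 [not met]
  Not every element is met, so the appellant fails to carry Stage III.1.
So the department prevails on this issue.
Per-issue: Issue I → appellant; Issue II → department; Issue III → department. The appellant must prevail on every issue; overall, the department prevails.

department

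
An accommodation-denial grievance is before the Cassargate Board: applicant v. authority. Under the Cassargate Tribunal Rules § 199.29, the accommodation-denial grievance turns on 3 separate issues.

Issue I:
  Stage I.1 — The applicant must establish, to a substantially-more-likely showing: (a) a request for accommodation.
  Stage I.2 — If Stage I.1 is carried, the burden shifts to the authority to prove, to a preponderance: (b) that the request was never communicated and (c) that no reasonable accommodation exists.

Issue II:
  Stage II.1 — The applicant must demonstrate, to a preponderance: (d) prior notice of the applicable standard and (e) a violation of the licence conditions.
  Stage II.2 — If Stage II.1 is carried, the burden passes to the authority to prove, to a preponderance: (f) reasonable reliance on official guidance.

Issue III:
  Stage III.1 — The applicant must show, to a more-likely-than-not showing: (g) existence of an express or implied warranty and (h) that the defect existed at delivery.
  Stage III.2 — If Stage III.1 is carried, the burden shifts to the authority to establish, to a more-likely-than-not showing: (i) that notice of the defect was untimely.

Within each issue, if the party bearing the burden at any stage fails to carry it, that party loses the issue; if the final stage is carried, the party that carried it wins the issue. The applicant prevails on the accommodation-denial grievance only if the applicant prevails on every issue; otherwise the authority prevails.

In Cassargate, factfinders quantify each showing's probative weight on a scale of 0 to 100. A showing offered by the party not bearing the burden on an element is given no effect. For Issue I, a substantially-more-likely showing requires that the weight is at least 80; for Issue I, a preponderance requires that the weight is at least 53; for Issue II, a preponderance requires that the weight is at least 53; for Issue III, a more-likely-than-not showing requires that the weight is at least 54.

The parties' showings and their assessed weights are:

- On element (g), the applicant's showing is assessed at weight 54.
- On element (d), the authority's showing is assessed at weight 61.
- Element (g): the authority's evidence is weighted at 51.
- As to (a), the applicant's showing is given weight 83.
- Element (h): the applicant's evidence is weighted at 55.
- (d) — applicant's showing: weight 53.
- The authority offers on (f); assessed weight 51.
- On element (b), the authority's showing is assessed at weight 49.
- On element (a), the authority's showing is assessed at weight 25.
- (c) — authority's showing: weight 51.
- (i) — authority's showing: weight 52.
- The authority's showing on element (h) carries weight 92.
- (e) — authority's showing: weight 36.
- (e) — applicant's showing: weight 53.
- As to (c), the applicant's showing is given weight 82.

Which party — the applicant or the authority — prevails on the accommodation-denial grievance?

applicant

— Issue I —
Stage I.1 — burden on applicant; standard: a substantially-more-likely showing (weight is at least 80).
    (a): 83 (authority's 25 disregarded) ≥ 80 [met]
  The applicant carries Stage I.1; the authority now bears the burden.
Stage I.2 — burden on authority; standard: a preponderance (weight is at least 53).
    (b): 49 < 53 [not met]
    (c): 51 (applicant's 82 disregarded) < 53 [not met]
  Not every element is met, so the authority fails to carry Stage I.2.
The applicant prevails on this issue.
— Issue II —
Stage II.1 — burden on applicant; standard: a preponderance (weight is at least 53).
    (d): 53 (authority's 61 disregarded) ≥ 53 [met]
    (e): 53 (authority's 36 disregarded) ≥ 53 [met]
  The applicant carries Stage II.1; the authority now bears the burden.
Stage II.2 — burden on authority; standard: a preponderance (weight is at least 53).
    (f): 51 < 53 [not met]
  Stage II.2 not carried; the authority fails its burden.
The analysis ends at Stage II.2; the applicant prevails on this issue.
— Issue III —
Stage III.1 — burden on applicant; standard: a more-likely-than-not showing (weight is at least 54).
    (g): 54 (authority's 51 disregarded) ≥ 54 [met]
    (h): 55 (authority's 92 disregarded) ≥ 54 [met]
  Stage III.1 is satisfied; the onus moves to the authority.
Stage III.2 — burden on authority; standard: a more-likely-than-not showing (weight is at least 54).
    (i): 52 < 54 [not met]
  Stage III.2 not carried; the authority fails its burden.
So the applicant prevails on this issue.
Per-issue: Issue I → applicant; Issue II → applicant; Issue III → applicant. The applicant must prevail on every issue; overall, the applicant prevails.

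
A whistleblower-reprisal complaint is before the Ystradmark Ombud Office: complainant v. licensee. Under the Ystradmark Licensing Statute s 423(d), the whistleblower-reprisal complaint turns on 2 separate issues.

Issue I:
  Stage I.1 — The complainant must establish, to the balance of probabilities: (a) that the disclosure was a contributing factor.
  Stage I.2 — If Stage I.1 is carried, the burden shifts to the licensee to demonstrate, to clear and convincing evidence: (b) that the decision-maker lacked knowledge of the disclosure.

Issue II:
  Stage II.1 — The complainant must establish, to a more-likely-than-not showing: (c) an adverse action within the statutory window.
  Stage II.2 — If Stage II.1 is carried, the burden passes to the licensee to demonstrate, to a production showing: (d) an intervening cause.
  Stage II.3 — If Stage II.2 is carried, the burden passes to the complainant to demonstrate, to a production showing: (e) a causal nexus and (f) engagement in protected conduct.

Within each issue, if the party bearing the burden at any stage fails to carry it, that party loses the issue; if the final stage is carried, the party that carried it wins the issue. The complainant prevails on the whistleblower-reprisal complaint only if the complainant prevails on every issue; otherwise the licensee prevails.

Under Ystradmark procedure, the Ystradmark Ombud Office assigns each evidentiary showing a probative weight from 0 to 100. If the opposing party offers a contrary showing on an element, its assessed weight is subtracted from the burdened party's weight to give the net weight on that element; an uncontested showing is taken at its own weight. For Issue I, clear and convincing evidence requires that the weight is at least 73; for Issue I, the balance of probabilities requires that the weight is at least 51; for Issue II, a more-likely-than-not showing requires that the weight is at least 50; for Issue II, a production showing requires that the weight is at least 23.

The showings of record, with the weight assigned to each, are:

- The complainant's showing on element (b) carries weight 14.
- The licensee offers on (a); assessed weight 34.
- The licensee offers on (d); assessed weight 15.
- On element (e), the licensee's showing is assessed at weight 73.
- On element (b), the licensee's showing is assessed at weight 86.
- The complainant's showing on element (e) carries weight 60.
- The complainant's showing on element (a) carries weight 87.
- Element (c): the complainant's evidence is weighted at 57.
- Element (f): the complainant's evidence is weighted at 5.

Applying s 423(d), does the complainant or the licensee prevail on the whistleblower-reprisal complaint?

— Issue I —
At Stage I.1 the complainant must meet the balance of probabilities (weight is at least 51): on (a) the weight is 87 less the opposing 34 gives net 53, which does reach 51, so (a) meets the standard.
  Stage I.1 carried; the burden shifts to the licensee.
At Stage I.2 the licensee must meet clear and convincing evidence (weight is at least 73): on (b) the weight is 86 less the opposing 14 gives net 72, which does not reach 73, so (b) does not meet the standard.
  Stage I.2 not carried; the licensee fails its burden.
So the complainant prevails on this issue.
— Issue II —
Stage II.1 (complainant, a more-likely-than-not showing, weight is at least 50): (c) 57 ≥ 50 — meets.
  Stage II.1 carried; the burden shifts to the licensee.
Stage II.2 (licensee, a production showing, weight is at least 23): (d) 15 < 23 — fails.
  Not every element is met, so the licensee fails to carry Stage II.2.
So the complainant prevails on this issue.
Per-issue: Issue I → complainant; Issue II → complainant. The complainant must prevail on every issue; overall, the complainant prevails.

complainant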